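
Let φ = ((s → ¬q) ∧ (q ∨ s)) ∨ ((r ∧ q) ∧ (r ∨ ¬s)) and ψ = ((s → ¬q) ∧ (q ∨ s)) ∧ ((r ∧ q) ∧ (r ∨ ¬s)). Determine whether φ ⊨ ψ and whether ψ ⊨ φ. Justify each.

(⇐) Assume the antecedent. If s is true, the antecedent cannot hold. If s is false, the antecedent forces (s = F, q = T, r = T), and the consequent holds there. Either way the consequent holds.

(⇒) This fails. Under s = T, q = F, r = F, the left side is true but the right side is false.

(⇒) fails; (⇐) holds.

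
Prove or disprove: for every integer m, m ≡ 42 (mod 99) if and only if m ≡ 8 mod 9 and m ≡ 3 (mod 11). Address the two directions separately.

Neither implication holds.

Forward direction. This fails: m = 42 gives 42 ≡ 42 (mod 99) but 42 ≡ 6 (mod 9), so the conjunction on the right does not hold.

Converse. This fails: m = 80 satisfies both congruences on the right (80 ≡ 8 mod 9 and 80 ≡ 3 mod 11) yet 80 ≡ 80 (mod 99), not 42.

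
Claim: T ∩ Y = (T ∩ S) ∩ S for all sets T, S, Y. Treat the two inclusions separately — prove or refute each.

Forward inclusion. This inclusion fails. Take T = {1}, S = ∅, Y = {1}; then 1 ∈ T ∩ Y but 1 ∉ (T ∩ S) ∩ S.

Reverse inclusion. This inclusion fails. Take T = {1}, S = {1}, Y = ∅; then 1 ∈ (T ∩ S) ∩ S but 1 ∉ T ∩ Y.

(⊆) fails and (⊇) fails.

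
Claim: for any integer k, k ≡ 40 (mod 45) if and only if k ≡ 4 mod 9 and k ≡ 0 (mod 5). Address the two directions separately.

(⟹) Suppose k ≡ 40 (mod 45); write k = 45j + 40. Since 9 ∣ 45, reducing mod 9 gives k ≡ 40 ≡ 4 (mod 9); since 5 ∣ 45, reducing mod 5 gives k ≡ 40 ≡ 0 (mod 5).

(⟸) Conversely, if k ≡ 4 (mod 9) and k ≡ 0 (mod 5), then by the Chinese remainder theorem k ≡ 40 (mod 45). This is exactly k ≡ 40 (mod 45).

Equivalent; both directions hold.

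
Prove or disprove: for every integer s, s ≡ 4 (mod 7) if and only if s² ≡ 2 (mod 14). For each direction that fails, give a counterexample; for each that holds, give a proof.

Both directions fail.

(→) This fails: take s = 11. Then 11 ≡ 4 (mod 7), but 11² = 121 ≡ 9 (mod 14), not 2.

(←) This fails: take s = 10. Then 10² = 100 ≡ 2 (mod 14), yet 10 ≡ 3 (mod 7), not 4.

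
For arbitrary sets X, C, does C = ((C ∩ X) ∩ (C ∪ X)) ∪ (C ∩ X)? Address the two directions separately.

Forward inclusion. This inclusion fails. Take X = ∅, C = {1}; then 1 ∈ C but 1 ∉ ((C ∩ X) ∩ (C ∪ X)) ∪ (C ∩ X).

Reverse inclusion. Let x ∈ ((C ∩ X) ∩ (C ∪ X)) ∪ (C ∩ X). Then x ∈ X ∩ C, from which x ∈ C.

Only the reverse inclusion holds.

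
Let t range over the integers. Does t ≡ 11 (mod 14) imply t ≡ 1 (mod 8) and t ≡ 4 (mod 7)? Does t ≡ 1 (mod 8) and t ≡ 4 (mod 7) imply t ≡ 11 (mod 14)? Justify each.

(⇒) fails; (⇐) holds.

(⇒) This fails: t = 11 gives 11 ≡ 11 (mod 14) but 11 ≡ 3 (mod 8), so the conjunction on the right does not hold.

(⇐) Conversely, if t ≡ 1 (mod 8) and t ≡ 4 (mod 7), then by the Chinese remainder theorem t ≡ 25 (mod 56). Since 25 ≡ 11 (mod 14) and 14 ∣ 56, we get t ≡ 11 (mod 14).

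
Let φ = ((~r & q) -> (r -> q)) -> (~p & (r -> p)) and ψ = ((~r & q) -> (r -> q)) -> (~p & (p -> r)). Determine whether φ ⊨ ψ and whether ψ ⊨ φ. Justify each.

(→) Assume the antecedent. If r is true, the antecedent cannot hold. If r is false, the antecedent forces (r = F, q = F, p = F) or (r = F, q = T, p = F), and the consequent holds there. Either way the consequent holds.

(←) This fails. Under r = T, q = F, p = F, the left side is false but the right side is true.

(⇒) holds; (⇐) fails.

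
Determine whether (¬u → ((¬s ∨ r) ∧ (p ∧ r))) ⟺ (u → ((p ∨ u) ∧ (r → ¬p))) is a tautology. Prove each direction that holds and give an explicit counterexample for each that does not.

Neither direction holds.

(→) This fails. Under u = T, r = T, p = T, s = F, the left side is true but the right side is false.

(←) This fails. Under u = F, r = F, p = F, s = F, the left side is false but the right side is true.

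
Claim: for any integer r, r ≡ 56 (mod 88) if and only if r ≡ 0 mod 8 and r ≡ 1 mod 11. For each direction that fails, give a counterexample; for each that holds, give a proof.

Forward direction. Suppose r ≡ 56 (mod 88); write r = 88j + 56. Since 8 ∣ 88, reducing mod 8 gives r ≡ 56 ≡ 0 (mod 8); since 11 ∣ 88, reducing mod 11 gives r ≡ 56 ≡ 1 (mod 11).

Converse. If r ≡ 0 (mod 8) and r ≡ 1 (mod 11), then by the Chinese remainder theorem r ≡ 56 (mod 88). This is exactly r ≡ 56 (mod 88).

Both directions hold.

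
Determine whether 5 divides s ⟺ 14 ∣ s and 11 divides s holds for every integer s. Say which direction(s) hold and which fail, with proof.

Neither implication holds.

[⇒] This fails: take s = 5. Certainly 5 ∣ 5, but 14 ∤ 5.

[⇐] This fails: take s = 154. Both 14 ∣ 154 and 11 ∣ 154, yet 154 is not a multiple of 5 (since 154 = 30·5 + 4), so 5 ∤ 154.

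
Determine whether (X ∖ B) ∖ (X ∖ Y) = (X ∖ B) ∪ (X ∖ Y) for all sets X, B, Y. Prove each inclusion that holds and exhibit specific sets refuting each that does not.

Only the forward inclusion holds.

(⊆) Let x ∈ (X ∖ B) ∖ (X ∖ Y). Then x ∈ X ∩ Y and x ∉ B, from which x ∈ (X ∖ B) ∪ (X ∖ Y).

(⊇) This inclusion fails. Take X = {1}, B = ∅, Y = ∅; then 1 ∈ (X ∖ B) ∪ (X ∖ Y) but 1 ∉ (X ∖ B) ∖ (X ∖ Y).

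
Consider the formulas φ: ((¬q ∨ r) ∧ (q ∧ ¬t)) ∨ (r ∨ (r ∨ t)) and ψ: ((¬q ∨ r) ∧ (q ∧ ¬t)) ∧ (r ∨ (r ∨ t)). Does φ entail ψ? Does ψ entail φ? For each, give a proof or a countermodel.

Converse. Assume the antecedent. If r is true, the consequent reduces to true regardless of the other variables. If r is false, the antecedent cannot hold. Either way the consequent holds.

Forward direction. This fails. Under r = T, q = F, t = F, the left side is true but the right side is false.

Not equivalent: only (⇐) holds.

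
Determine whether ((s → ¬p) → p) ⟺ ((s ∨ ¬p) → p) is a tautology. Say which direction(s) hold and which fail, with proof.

Forward direction. Assume the antecedent. If p is true, (s ∨ ¬p) → p reduces to true regardless of the other variables. If p is false, the antecedent cannot hold. Either way (s ∨ ¬p) → p holds.

Converse. Assume the antecedent. If p is true, (s → ¬p) → p reduces to true regardless of the other variables. If p is false, the antecedent cannot hold. Either way (s → ¬p) → p holds.

The biconditional holds.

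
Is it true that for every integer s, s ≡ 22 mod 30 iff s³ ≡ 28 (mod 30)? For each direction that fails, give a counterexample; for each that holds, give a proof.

[⇒] Suppose s ≡ 22 mod 30. Write s = 30j + 22. Then (30j + 22)³ = 27000j³ + 59400j² + 43560j + 10648 = 30(900j³ + 1980j² + 1452j + 354) + 28, so s³ ≡ 28 (mod 30).

[⇐] Conversely, suppose s³ ≡ 28 (mod 30). The only residue r in {0, …, 29} with r³ ≡ 28 (mod 30) is r = 22, so s ≡ 22 (mod 30).

Both implications hold.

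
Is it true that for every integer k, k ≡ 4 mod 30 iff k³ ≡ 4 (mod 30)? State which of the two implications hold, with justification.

Both directions hold; the statement is true.

(⇒) Suppose k ≡ 4 mod 30. Write k = 30j + 4. Then (30j + 4)³ = 27000j³ + 10800j² + 1440j + 64 = 30(900j³ + 360j² + 48j + 2) + 4, so k³ ≡ 4 (mod 30).

(⇐) Conversely, suppose k³ ≡ 4 (mod 30). The only residue r in {0, …, 29} with r³ ≡ 4 (mod 30) is r = 4, so k ≡ 4 (mod 30).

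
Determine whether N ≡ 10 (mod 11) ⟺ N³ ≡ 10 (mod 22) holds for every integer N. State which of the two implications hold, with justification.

Forward direction. This fails: take N = 21. Then 21 ≡ 10 (mod 11), but 21³ = 9261 ≡ 21 (mod 22), not 10.

Converse. The residues r modulo 22 with r³ ≡ 10 (mod 22) are exactly {10}, and each is ≡ 10 (mod 11).

(⇒) fails; (⇐) holds.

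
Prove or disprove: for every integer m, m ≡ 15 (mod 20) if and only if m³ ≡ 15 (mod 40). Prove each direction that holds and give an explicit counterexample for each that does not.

Only the converse holds.

(→) This fails: take m = 35. Then 35 ≡ 15 (mod 20), but 35³ = 42875 ≡ 35 (mod 40), not 15.

(←) Conversely, the residues r modulo 40 with r³ ≡ 15 (mod 40) are exactly {15}, and each is ≡ 15 (mod 20).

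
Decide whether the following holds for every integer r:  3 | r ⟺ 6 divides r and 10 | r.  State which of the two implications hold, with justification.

(⟹) This fails: take r = 3. Certainly 3 ∣ 3, but 6 ∤ 3.

(⟸) Suppose 6 ∣ r and 10 ∣ r. Any common multiple of 6 and 10 is a multiple of their lcm; here lcm(6, 10) = 6·10/gcd(6, 10) = 60/2 = 30, so 30 ∣ r. Since 3 ∣ 30, it follows that 3 ∣ r.

(⇒) fails; (⇐) holds.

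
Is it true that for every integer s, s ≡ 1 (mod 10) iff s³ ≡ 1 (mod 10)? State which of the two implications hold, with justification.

Forward direction. Suppose s ≡ 1 (mod 10). Write s = 10j + 1. Then (10j + 1)³ = 1000j³ + 300j² + 30j + 1 = 10(100j³ + 30j² + 3j) + 1, so s³ ≡ 1 (mod 10).

Converse. For the converse, argue contrapositively. If s ≢ 1 (mod 10), then s is congruent to one of 0, 2, 3, 4, 5, 6, 7, 8, 9 modulo 10, and these give s³ ≡ 0, 8, 7, 4, 5, 6, 3, 2, 9 respectively — never 1.

Equivalent; both directions hold.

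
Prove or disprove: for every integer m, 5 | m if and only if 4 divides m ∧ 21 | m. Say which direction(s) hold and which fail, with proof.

Neither implication holds.

[⇒] This fails: take m = 5. Certainly 5 ∣ 5, but 4 ∤ 5.

[⇐] This fails: take m = 84. Both 4 ∣ 84 and 21 ∣ 84, yet 84 is not a multiple of 5 (since 84 = 16·5 + 4), so 5 ∤ 84.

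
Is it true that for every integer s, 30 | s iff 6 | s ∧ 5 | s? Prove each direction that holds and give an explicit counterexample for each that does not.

The biconditional holds.

Forward direction. If 30 ∣ s, write s = 30q. Since 30 = 5·6, s = 6·(5q), so 6 ∣ s; and since 30 = 6·5, s = 5·(6q), so 5 ∣ s.

Converse. Suppose 6 ∣ s and 5 ∣ s. Any common multiple of 6 and 5 is a multiple of their lcm; here gcd(6, 5) = 1, so lcm(6, 5) = 6·5 = 30, so 30 ∣ s.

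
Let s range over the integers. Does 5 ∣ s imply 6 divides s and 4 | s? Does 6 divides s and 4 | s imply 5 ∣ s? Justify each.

[⇒] This fails: take s = 5. Certainly 5 ∣ 5, but 6 ∤ 5.

[⇐] This fails: take s = 12. Both 6 ∣ 12 and 4 ∣ 12, yet 12 is not a multiple of 5 (since 12 = 2·5 + 2), so 5 ∤ 12.

(⇒) fails and (⇐) fails.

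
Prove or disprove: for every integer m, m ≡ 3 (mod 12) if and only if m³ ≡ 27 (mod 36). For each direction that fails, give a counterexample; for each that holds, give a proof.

(⇐) The residues r modulo 36 with r³ ≡ 27 (mod 36) are exactly {3, 15, 27}, and each is ≡ 3 (mod 12).

(⇒) Suppose m ≡ 3 (mod 12). Working modulo 36, m ∈ {3, 15, 27}; for each such r, r³ ≡ 27 (mod 36).

Equivalent; both directions hold.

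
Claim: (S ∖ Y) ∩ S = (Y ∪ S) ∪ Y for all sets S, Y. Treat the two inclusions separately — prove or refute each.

The sets are not equal: only the forward inclusion holds.

Forward inclusion. Let x ∈ (S ∖ Y) ∩ S. Then x ∈ S and x ∉ Y, from which x ∈ (Y ∪ S) ∪ Y.

Reverse inclusion. This inclusion fails. Take S = ∅, Y = {1}; then 1 ∈ (Y ∪ S) ∪ Y but 1 ∉ (S ∖ Y) ∩ S.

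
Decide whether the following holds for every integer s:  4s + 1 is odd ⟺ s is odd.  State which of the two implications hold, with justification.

Only the converse holds.

Forward direction. This fails: take s = 6. Then 4s + 1 = 25, which is odd, yet s = 6 is even, not odd.

Converse. Suppose s is odd. Since 4 is even, 4s is even for every s, so 4s + 1 has the same parity as 1, which is odd. Hence 4s + 1 is odd.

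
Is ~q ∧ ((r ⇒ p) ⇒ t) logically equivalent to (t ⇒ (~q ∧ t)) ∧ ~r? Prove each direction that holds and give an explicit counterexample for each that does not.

[⇒] This fails. Under p = F, q = F, t = F, r = T, the left side is true but the right side is false.

[⇐] This fails. Under p = F, q = F, t = F, r = F, the left side is false but the right side is true.

Neither direction holds.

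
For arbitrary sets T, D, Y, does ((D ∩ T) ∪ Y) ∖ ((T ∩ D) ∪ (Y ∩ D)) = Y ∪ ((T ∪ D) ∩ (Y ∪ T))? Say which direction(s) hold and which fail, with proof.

Reverse inclusion. This inclusion fails. Take T = {1}, D = ∅, Y = ∅; then 1 ∈ Y ∪ ((T ∪ D) ∩ (Y ∪ T)) but 1 ∉ ((D ∩ T) ∪ Y) ∖ ((T ∩ D) ∪ (Y ∩ D)).

Forward inclusion. Let x ∈ ((D ∩ T) ∪ Y) ∖ ((T ∩ D) ∪ (Y ∩ D)). Then either x ∈ Y and x ∉ T, D; or x ∈ T ∩ Y and x ∉ D. In each case x ∈ Y ∪ ((T ∪ D) ∩ (Y ∪ T)), so ((D ∩ T) ∪ Y) ∖ ((T ∩ D) ∪ (Y ∩ D)) ⊆ Y ∪ ((T ∪ D) ∩ (Y ∪ T)).

(⊆) holds; (⊇) fails.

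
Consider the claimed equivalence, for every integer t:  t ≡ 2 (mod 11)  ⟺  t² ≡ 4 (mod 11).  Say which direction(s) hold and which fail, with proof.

(→) Suppose t ≡ 2 (mod 11). Write t = 11j + 2. Then (11j + 2)² = 121j² + 44j + 4 = 11(11j² + 4j) + 4, so t² ≡ 4 (mod 11).

(←) This fails: take t = 9. Then 9² = 81 ≡ 4 (mod 11), yet 9 ≡ 9 (mod 11), not 2.

Not equivalent: only (⇒) holds.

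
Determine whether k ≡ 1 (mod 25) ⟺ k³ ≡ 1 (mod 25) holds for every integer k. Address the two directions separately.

Both directions hold.

Forward direction. Suppose k ≡ 1 (mod 25). Write k = 25j + 1. Then (25j + 1)³ = 15625j³ + 1875j² + 75j + 1 = 25(625j³ + 75j² + 3j) + 1, so k³ ≡ 1 (mod 25).

Converse. Suppose k³ ≡ 1 (mod 25). The only residue r in {0, …, 24} with r³ ≡ 1 (mod 25) is r = 1, so k ≡ 1 (mod 25).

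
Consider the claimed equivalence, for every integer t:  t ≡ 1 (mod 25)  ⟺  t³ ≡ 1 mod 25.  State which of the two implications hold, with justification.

The biconditional holds.

(⟹) Suppose t ≡ 1 (mod 25). Write t = 25j + 1. Then (25j + 1)³ = 15625j³ + 1875j² + 75j + 1 = 25(625j³ + 75j² + 3j) + 1, so t³ ≡ 1 (mod 25).

(⟸) Conversely, suppose t³ ≡ 1 (mod 25). The only residue r in {0, …, 24} with r³ ≡ 1 (mod 25) is r = 1, so t ≡ 1 (mod 25).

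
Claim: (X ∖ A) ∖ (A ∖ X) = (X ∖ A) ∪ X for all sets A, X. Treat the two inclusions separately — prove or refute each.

(⊆) holds; (⊇) fails.

Forward inclusion. Let x ∈ (X ∖ A) ∖ (A ∖ X). Then x ∈ X and x ∉ A, from which x ∈ (X ∖ A) ∪ X.

Reverse inclusion. This inclusion fails. Take A = {1}, X = {1}; then 1 ∈ (X ∖ A) ∪ X but 1 ∉ (X ∖ A) ∖ (A ∖ X).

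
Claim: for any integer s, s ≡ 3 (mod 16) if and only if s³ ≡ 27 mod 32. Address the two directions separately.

(⇒) This fails: take s = 19. Then 19 ≡ 3 (mod 16), but 19³ = 6859 ≡ 11 (mod 32), not 27.

(⇐) Conversely, the residues r modulo 32 with r³ ≡ 27 (mod 32) are exactly {3}, and each is ≡ 3 (mod 16).

Only the reverse direction holds.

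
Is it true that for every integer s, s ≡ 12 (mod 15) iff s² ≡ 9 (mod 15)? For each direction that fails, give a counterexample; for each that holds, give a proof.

Not equivalent: only (⇒) holds.

(⟹) Suppose s ≡ 12 (mod 15). Write s = 15j + 12. Then (15j + 12)² = 225j² + 360j + 144 = 15(15j² + 24j + 9) + 9, so s² ≡ 9 (mod 15).

(⟸) This fails: take s = 3. Then 3² = 9 ≡ 9 (mod 15), yet 3 ≡ 3 (mod 15), not 12.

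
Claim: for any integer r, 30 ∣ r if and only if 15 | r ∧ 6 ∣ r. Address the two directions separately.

[⇒] If 30 ∣ r, write r = 30q. Since 30 = 2·15, r = 15·(2q), so 15 ∣ r; and since 30 = 5·6, r = 6·(5q), so 6 ∣ r.

[⇐] Suppose 15 ∣ r and 6 ∣ r. Any common multiple of 15 and 6 is a multiple of their lcm; here lcm(15, 6) = 15·6/gcd(15, 6) = 90/3 = 30, so 30 ∣ r.

Both implications hold.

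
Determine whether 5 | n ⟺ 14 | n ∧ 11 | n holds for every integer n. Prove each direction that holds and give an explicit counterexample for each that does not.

(→) This fails: take n = 5. Certainly 5 ∣ 5, but 14 ∤ 5.

(←) This fails: take n = 154. Both 14 ∣ 154 and 11 ∣ 154, yet 154 is not a multiple of 5 (since 154 = 30·5 + 4), so 5 ∤ 154.

Neither direction holds.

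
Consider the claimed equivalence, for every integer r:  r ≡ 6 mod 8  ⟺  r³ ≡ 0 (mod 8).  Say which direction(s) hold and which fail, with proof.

[⇐] This fails: take r = 0. Then 0³ = 0 ≡ 0 (mod 8), yet 0 ≡ 0 (mod 8), not 6.

[⇒] Suppose r ≡ 6 mod 8. Write r = 8j + 6. Then (8j + 6)³ = 512j³ + 1152j² + 864j + 216 = 8(64j³ + 144j² + 108j + 27) + 0, so r³ ≡ 0 (mod 8).

Only the forward implication holds.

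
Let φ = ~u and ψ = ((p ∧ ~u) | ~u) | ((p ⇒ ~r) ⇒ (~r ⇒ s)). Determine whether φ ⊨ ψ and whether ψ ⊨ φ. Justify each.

[⇐] This fails. Under u = T, s = T, r = F, p = F, the left side is false but the right side is true.

[⇒] Assume the antecedent. If u is true, the antecedent cannot hold. If u is false, the consequent reduces to true regardless of the other variables. Either way the consequent holds.

Only the forward direction holds.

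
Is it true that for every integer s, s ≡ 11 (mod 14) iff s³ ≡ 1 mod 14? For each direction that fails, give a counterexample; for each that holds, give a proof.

Only the forward direction holds.

(⇒) Suppose s ≡ 11 (mod 14). Write s = 14j + 11. Then (14j + 11)³ = 2744j³ + 6468j² + 5082j + 1331 = 14(196j³ + 462j² + 363j + 95) + 1, so s³ ≡ 1 (mod 14).

(⇐) This fails: take s = 1. Then 1³ = 1 ≡ 1 (mod 14), yet 1 ≡ 1 (mod 14), not 11.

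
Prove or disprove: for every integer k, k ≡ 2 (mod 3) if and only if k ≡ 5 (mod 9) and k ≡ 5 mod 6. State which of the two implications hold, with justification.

The forward direction fails; the converse holds.

Forward direction. This fails: k = 2 gives 2 ≡ 2 (mod 3) but 2 ≡ 2 (mod 9), so the conjunction on the right does not hold.

Converse. If k ≡ 5 (mod 9) and k ≡ 5 (mod 6), then by the Chinese remainder theorem k ≡ 5 (mod 18). Since 5 ≡ 2 (mod 3) and 3 ∣ 18, we get k ≡ 2 (mod 3).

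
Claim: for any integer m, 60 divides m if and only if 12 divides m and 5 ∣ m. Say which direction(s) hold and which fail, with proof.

(⇐) Suppose 12 ∣ m and 5 ∣ m. Any common multiple of 12 and 5 is a multiple of their lcm; here gcd(12, 5) = 1, so lcm(12, 5) = 12·5 = 60, so 60 ∣ m.

(⇒) If 60 ∣ m, write m = 60q. Since 60 = 5·12, m = 12·(5q), so 12 ∣ m; and since 60 = 12·5, m = 5·(12q), so 5 ∣ m.

Equivalent; both directions hold.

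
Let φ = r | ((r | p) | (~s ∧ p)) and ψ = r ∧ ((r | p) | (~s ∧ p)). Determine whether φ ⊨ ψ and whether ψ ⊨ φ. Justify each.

Not equivalent: only (⇐) holds.

[⇒] This fails. Under r = F, p = T, s = F, the left side is true but the right side is false.

[⇐] Assume the antecedent. If r is true, r | ((r | p) | (~s ∧ p)) reduces to true regardless of the other variables. If r is false, the antecedent cannot hold. Either way r | ((r | p) | (~s ∧ p)) holds.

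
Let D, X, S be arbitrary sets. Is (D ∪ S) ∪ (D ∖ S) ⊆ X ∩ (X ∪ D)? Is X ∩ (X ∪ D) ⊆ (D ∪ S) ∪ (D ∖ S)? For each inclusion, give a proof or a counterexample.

Neither inclusion holds.

Forward inclusion. This inclusion fails. Take D = {1}, X = ∅, S = ∅; then 1 ∈ (D ∪ S) ∪ (D ∖ S) but 1 ∉ X ∩ (X ∪ D).

Reverse inclusion. This inclusion fails. Take D = ∅, X = {1}, S = ∅; then 1 ∈ X ∩ (X ∪ D) but 1 ∉ (D ∪ S) ∪ (D ∖ S).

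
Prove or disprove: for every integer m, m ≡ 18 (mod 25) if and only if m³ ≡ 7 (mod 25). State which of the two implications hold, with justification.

Equivalent; both directions hold.

(⇒) Suppose m ≡ 18 (mod 25). Write m = 25j + 18. Then (25j + 18)³ = 15625j³ + 33750j² + 24300j + 5832 = 25(625j³ + 1350j² + 972j + 233) + 7, so m³ ≡ 7 (mod 25).

(⇐) Conversely, suppose m³ ≡ 7 (mod 25). The only residue r in {0, …, 24} with r³ ≡ 7 (mod 25) is r = 18, so m ≡ 18 (mod 25).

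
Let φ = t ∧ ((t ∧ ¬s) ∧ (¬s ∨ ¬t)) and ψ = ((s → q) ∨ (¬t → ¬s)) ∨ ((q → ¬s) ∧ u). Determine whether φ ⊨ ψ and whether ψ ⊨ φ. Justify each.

(⟹) Assume the antecedent. If t is true, the consequent reduces to true regardless of the other variables. If t is false, the antecedent cannot hold. Either way the consequent holds.

(⟸) This fails. Under t = F, q = F, u = F, s = F, the left side is false but the right side is true.

Only the forward direction holds.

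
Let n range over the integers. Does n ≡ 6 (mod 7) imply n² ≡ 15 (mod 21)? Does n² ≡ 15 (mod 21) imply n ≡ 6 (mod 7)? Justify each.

(→) This fails: take n = 13. Then 13 ≡ 6 (mod 7), but 13² = 169 ≡ 1 (mod 21), not 15.

(←) This fails: take n = 15. Then 15² = 225 ≡ 15 (mod 21), yet 15 ≡ 1 (mod 7), not 6.

Both directions fail.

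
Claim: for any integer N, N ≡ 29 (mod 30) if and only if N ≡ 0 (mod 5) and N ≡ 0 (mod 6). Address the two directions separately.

[⇒] This fails: N = 29 gives 29 ≡ 29 (mod 30) but 29 ≡ 4 (mod 5), so the conjunction on the right does not hold.

[⇐] This fails: N = 0 satisfies both congruences on the right (0 ≡ 0 mod 5 and 0 ≡ 0 mod 6) yet 0 ≡ 0 (mod 30), not 29.

Neither direction holds.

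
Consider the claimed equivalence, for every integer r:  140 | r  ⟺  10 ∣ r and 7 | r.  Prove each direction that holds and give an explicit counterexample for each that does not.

Only the forward direction holds.

Forward direction. If 140 ∣ r, write r = 140q. Since 140 = 14·10, r = 10·(14q), so 10 ∣ r; and since 140 = 20·7, r = 7·(20q), so 7 ∣ r.

Converse. This fails: take r = 70. Both 10 ∣ 70 and 7 ∣ 70, yet 70 is not a multiple of 140 (since 70 = 0·140 + 70), so 140 ∤ 70.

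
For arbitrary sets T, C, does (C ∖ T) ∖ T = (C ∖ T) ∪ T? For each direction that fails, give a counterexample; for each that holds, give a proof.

(⟹) Let x ∈ (C ∖ T) ∖ T. Then x ∈ C and x ∉ T, from which x ∈ (C ∖ T) ∪ T.

(⟸) This inclusion fails. Take T = {1}, C = ∅; then 1 ∈ (C ∖ T) ∪ T but 1 ∉ (C ∖ T) ∖ T.

Only the forward inclusion holds.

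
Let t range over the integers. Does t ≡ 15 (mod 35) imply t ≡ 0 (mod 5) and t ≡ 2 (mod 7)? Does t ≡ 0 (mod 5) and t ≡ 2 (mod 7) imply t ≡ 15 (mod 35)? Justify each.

[⇒] This fails: t = 15 gives 15 ≡ 15 (mod 35) but 15 ≡ 1 (mod 7), so the conjunction on the right does not hold.

[⇐] This fails: t = 30 satisfies both congruences on the right (30 ≡ 0 mod 5 and 30 ≡ 2 mod 7) yet 30 ≡ 30 (mod 35), not 15.

(⇒) fails and (⇐) fails.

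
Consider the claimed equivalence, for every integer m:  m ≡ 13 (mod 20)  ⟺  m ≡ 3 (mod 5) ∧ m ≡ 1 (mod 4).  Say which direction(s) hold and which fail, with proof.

(⇒) Suppose m ≡ 13 (mod 20); write m = 20j + 13. Since 5 ∣ 20, reducing mod 5 gives m ≡ 13 ≡ 3 (mod 5); since 4 ∣ 20, reducing mod 4 gives m ≡ 13 ≡ 1 (mod 4).

(⇐) Conversely, if m ≡ 3 (mod 5) and m ≡ 1 (mod 4), then by the Chinese remainder theorem m ≡ 13 (mod 20). This is exactly m ≡ 13 (mod 20).

Equivalent; both directions hold.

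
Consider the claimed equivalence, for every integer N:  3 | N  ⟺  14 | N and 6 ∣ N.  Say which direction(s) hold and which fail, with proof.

(⟹) This fails: take N = 3. Certainly 3 ∣ 3, but 14 ∤ 3.

(⟸) Suppose 14 ∣ N and 6 ∣ N. Any common multiple of 14 and 6 is a multiple of their lcm; here lcm(14, 6) = 14·6/gcd(14, 6) = 84/2 = 42, so 42 ∣ N. Since 3 ∣ 42, it follows that 3 ∣ N.

Not equivalent: only (⇐) holds.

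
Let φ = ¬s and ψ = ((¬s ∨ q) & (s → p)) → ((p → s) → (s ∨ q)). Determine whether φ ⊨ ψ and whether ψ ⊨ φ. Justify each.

Neither implication holds.

(⟹) This fails. Under s = F, q = F, p = F, the left side is true but the right side is false.

(⟸) This fails. Under s = T, q = F, p = F, the left side is false but the right side is true.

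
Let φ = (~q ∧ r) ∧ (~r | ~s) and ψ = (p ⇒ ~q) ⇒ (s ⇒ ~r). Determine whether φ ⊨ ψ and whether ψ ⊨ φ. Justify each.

The forward direction holds; the converse fails.

[⇐] This fails. Under q = F, r = F, s = F, p = F, the left side is false but the right side is true.

[⇒] Assume the antecedent. If q is true, the antecedent cannot hold. If q is false, the antecedent forces (q = F, r = T, s = F, p = F) or (q = F, r = T, s = F, p = T), and (p ⇒ ~q) ⇒ (s ⇒ ~r) holds there. Either way (p ⇒ ~q) ⇒ (s ⇒ ~r) holds.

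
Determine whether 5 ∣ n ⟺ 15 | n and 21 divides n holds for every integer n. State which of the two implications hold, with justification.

[⇒] This fails: take n = 5. Certainly 5 ∣ 5, but 15 ∤ 5.

[⇐] Suppose 15 ∣ n and 21 ∣ n. Any common multiple of 15 and 21 is a multiple of their lcm; here lcm(15, 21) = 15·21/gcd(15, 21) = 315/3 = 105, so 105 ∣ n. Since 5 ∣ 105, it follows that 5 ∣ n.

Only the reverse direction holds.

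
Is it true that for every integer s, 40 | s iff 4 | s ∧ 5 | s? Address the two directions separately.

(⟹) If 40 ∣ s, write s = 40q. Since 40 = 10·4, s = 4·(10q), so 4 ∣ s; and since 40 = 8·5, s = 5·(8q), so 5 ∣ s.

(⟸) This fails: take s = 20. Both 4 ∣ 20 and 5 ∣ 20, yet 20 is not a multiple of 40 (since 20 = 0·40 + 20), so 40 ∤ 20.

Not equivalent: only (⇒) holds.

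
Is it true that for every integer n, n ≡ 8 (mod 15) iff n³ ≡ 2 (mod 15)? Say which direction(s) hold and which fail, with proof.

(→) Suppose n ≡ 8 (mod 15). Write n = 15j + 8. Then (15j + 8)³ = 3375j³ + 5400j² + 2880j + 512 = 15(225j³ + 360j² + 192j + 34) + 2, so n³ ≡ 2 (mod 15).

(←) Conversely, suppose n³ ≡ 2 (mod 15). The only residue r in {0, …, 14} with r³ ≡ 2 (mod 15) is r = 8, so n ≡ 8 (mod 15).

Both directions hold; the statement is true.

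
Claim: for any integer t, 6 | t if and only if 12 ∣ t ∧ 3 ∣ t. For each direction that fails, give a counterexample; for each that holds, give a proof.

[⇒] This fails: take t = 6. Certainly 6 ∣ 6, but 12 ∤ 6.

[⇐] Suppose 12 ∣ t and 3 ∣ t. Any common multiple of 12 and 3 is a multiple of their lcm; here lcm(12, 3) = 12·3/gcd(12, 3) = 36/3 = 12, so 12 ∣ t. Since 6 ∣ 12, it follows that 6 ∣ t.

Only the reverse direction holds.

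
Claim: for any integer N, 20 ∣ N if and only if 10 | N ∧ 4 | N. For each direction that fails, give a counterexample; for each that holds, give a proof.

(⇒) If 20 ∣ N, write N = 20q. Since 20 = 2·10, N = 10·(2q), so 10 ∣ N; and since 20 = 5·4, N = 4·(5q), so 4 ∣ N.

(⇐) Suppose 10 ∣ N and 4 ∣ N. Any common multiple of 10 and 4 is a multiple of their lcm; here lcm(10, 4) = 10·4/gcd(10, 4) = 40/2 = 20, so 20 ∣ N.

Both implications hold.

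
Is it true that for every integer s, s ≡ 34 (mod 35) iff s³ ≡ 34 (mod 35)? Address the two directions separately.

(⇒) holds; (⇐) fails.

[⇒] Suppose s ≡ 34 (mod 35). Write s = 35j + 34. Then (35j + 34)³ = 42875j³ + 124950j² + 121380j + 39304 = 35(1225j³ + 3570j² + 3468j + 1122) + 34, so s³ ≡ 34 (mod 35).

[⇐] This fails: take s = 19. Then 19³ = 6859 ≡ 34 (mod 35), yet 19 ≡ 19 (mod 35), not 34.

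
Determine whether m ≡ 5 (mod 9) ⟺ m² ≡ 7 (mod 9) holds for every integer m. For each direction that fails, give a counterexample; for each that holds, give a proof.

[⇒] Suppose m ≡ 5 (mod 9). Write m = 9j + 5. Then (9j + 5)² = 81j² + 90j + 25 = 9(9j² + 10j + 2) + 7, so m² ≡ 7 (mod 9).

[⇐] This fails: take m = 4. Then 4² = 16 ≡ 7 (mod 9), yet 4 ≡ 4 (mod 9), not 5.

The forward direction holds; the converse fails.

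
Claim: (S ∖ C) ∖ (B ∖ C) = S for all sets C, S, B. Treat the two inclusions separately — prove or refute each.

The sets are not equal: only the forward inclusion holds.

(⟹) Let x ∈ (S ∖ C) ∖ (B ∖ C). Then x ∈ S and x ∉ C, B, from which x ∈ S.

(⟸) This inclusion fails. Take C = {1}, S = {1}, B = ∅; then 1 ∈ S but 1 ∉ (S ∖ C) ∖ (B ∖ C).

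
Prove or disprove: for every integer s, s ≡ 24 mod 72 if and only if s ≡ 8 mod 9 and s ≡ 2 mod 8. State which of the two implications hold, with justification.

Forward direction. This fails: s = 24 gives 24 ≡ 24 (mod 72) but 24 ≡ 6 (mod 9), so the conjunction on the right does not hold.

Converse. This fails: s = 26 satisfies both congruences on the right (26 ≡ 8 mod 9 and 26 ≡ 2 mod 8) yet 26 ≡ 26 (mod 72), not 24.

(⇒) fails and (⇐) fails.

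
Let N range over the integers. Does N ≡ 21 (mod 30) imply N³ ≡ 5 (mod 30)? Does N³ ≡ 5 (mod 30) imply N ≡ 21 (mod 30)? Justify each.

(→) This fails: take N = 21. Then 21 ≡ 21 (mod 30), but 21³ = 9261 ≡ 21 (mod 30), not 5.

(←) This fails: take N = 5. Then 5³ = 125 ≡ 5 (mod 30), yet 5 ≡ 5 (mod 30), not 21.

Neither direction holds.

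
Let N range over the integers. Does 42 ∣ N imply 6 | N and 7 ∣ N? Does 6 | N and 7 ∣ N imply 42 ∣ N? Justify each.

[⇒] If 42 ∣ N, write N = 42q. Since 42 = 7·6, N = 6·(7q), so 6 ∣ N; and since 42 = 6·7, N = 7·(6q), so 7 ∣ N.

[⇐] Suppose 6 ∣ N and 7 ∣ N. Any common multiple of 6 and 7 is a multiple of their lcm; here gcd(6, 7) = 1, so lcm(6, 7) = 6·7 = 42, so 42 ∣ N.

The biconditional holds.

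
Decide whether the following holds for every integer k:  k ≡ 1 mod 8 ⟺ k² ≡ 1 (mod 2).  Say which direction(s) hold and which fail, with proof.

Only the forward implication holds.

Forward direction. Suppose k ≡ 1 (mod 8). Then k² ≡ 1² = 1 (mod 8), and since 2 ∣ 8, also k² ≡ 1 (mod 2).

Converse. This fails: take k = 3. Then 3² = 9 ≡ 1 (mod 2), yet 3 ≡ 3 (mod 8), not 1.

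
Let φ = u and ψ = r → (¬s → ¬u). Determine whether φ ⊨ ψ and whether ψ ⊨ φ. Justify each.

(→) This fails. Under s = F, u = T, r = T, the left side is true but the right side is false.

(←) This fails. Under s = F, u = F, r = F, the left side is false but the right side is true.

Both directions fail.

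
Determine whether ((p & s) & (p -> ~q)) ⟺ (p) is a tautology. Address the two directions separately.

(→) Assume the antecedent. If p is true, p reduces to true regardless of the other variables. If p is false, the antecedent cannot hold. Either way p holds.

(←) This fails. Under p = T, q = F, s = F, the left side is false but the right side is true.

(⇒) holds; (⇐) fails.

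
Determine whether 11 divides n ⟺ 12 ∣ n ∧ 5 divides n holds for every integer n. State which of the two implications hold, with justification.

(⟹) This fails: take n = 11. Certainly 11 ∣ 11, but 12 ∤ 11.

(⟸) This fails: take n = 60. Both 12 ∣ 60 and 5 ∣ 60, yet 60 is not a multiple of 11 (since 60 = 5·11 + 5), so 11 ∤ 60.

Neither direction holds.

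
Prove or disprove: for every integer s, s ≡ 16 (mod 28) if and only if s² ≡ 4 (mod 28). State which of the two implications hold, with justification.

(⟹) Suppose s ≡ 16 (mod 28). Write s = 28j + 16. Then (28j + 16)² = 784j² + 896j + 256 = 28(28j² + 32j + 9) + 4, so s² ≡ 4 (mod 28).

(⟸) This fails: take s = 2. Then 2² = 4 ≡ 4 (mod 28), yet 2 ≡ 2 (mod 28), not 16.

Only the forward implication holds.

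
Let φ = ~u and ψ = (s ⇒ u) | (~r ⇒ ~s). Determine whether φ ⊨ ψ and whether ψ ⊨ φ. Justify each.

Neither implication holds.

(⇒) This fails. Under u = F, s = T, r = F, the left side is true but the right side is false.

(⇐) This fails. Under u = T, s = F, r = F, the left side is false but the right side is true.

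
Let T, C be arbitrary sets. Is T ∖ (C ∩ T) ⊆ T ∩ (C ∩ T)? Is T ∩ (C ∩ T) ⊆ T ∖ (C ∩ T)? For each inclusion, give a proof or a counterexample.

Neither inclusion holds.

(⊆) This inclusion fails. Take T = {1}, C = ∅; then 1 ∈ T ∖ (C ∩ T) but 1 ∉ T ∩ (C ∩ T).

(⊇) This inclusion fails. Take T = {1}, C = {1}; then 1 ∈ T ∩ (C ∩ T) but 1 ∉ T ∖ (C ∩ T).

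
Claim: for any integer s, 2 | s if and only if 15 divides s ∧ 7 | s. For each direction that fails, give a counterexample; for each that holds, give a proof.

Forward direction. This fails: take s = 2. Certainly 2 ∣ 2, but 15 ∤ 2.

Converse. This fails: take s = 105. Both 15 ∣ 105 and 7 ∣ 105, yet 105 is not a multiple of 2 (since 105 = 52·2 + 1), so 2 ∤ 105.

Both directions fail.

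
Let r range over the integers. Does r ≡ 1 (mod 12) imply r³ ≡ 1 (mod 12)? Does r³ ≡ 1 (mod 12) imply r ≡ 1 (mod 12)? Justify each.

(→) Suppose r ≡ 1 (mod 12). Write r = 12j + 1. Then (12j + 1)³ = 1728j³ + 432j² + 36j + 1 = 12(144j³ + 36j² + 3j) + 1, so r³ ≡ 1 (mod 12).

(←) For the converse, argue contrapositively. If r ≢ 1 (mod 12), then r is congruent to one of 0, 2, 3, 4, 5, 6, 7, 8, 9, 10, 11 modulo 12, and these give r³ ≡ 0, 8, 3, 4, 5, 0, 7, 8, 9, 4, 11 respectively — never 1.

Both directions hold.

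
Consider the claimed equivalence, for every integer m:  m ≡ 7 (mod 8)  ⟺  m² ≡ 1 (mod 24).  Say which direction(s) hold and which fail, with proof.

Forward direction. This fails: take m = 15. Then 15 ≡ 7 (mod 8), but 15² = 225 ≡ 9 (mod 24), not 1.

Converse. This fails: take m = 1. Then 1² = 1 ≡ 1 (mod 24), yet 1 ≡ 1 (mod 8), not 7.

(⇒) fails and (⇐) fails.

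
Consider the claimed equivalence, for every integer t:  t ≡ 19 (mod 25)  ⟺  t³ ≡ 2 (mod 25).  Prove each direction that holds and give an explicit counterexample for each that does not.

(⇒) fails and (⇐) fails.

Forward direction. This fails: take t = 19. Then 19 ≡ 19 (mod 25), but 19³ = 6859 ≡ 9 (mod 25), not 2.

Converse. This fails: take t = 3. Then 3³ = 27 ≡ 2 (mod 25), yet 3 ≡ 3 (mod 25), not 19.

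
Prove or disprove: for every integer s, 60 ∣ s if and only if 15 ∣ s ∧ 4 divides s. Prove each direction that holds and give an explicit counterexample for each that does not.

[⇒] If 60 ∣ s, write s = 60q. Since 60 = 4·15, s = 15·(4q), so 15 ∣ s; and since 60 = 15·4, s = 4·(15q), so 4 ∣ s.

[⇐] Suppose 15 ∣ s and 4 ∣ s. Any common multiple of 15 and 4 is a multiple of their lcm; here gcd(15, 4) = 1, so lcm(15, 4) = 15·4 = 60, so 60 ∣ s.

Both implications hold.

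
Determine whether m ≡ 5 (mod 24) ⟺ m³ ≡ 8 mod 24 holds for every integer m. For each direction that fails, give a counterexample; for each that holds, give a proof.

[⇒] This fails: take m = 5. Then 5 ≡ 5 (mod 24), but 5³ = 125 ≡ 5 (mod 24), not 8.

[⇐] This fails: take m = 2. Then 2³ = 8 ≡ 8 (mod 24), yet 2 ≡ 2 (mod 24), not 5.

Neither implication holds.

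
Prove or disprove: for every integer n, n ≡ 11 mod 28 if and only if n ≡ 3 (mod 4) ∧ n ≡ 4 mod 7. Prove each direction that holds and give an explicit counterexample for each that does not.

Both implications hold.

[⇒] Suppose n ≡ 11 (mod 28); write n = 28j + 11. Since 4 ∣ 28, reducing mod 4 gives n ≡ 11 ≡ 3 (mod 4); since 7 ∣ 28, reducing mod 7 gives n ≡ 11 ≡ 4 (mod 7).

[⇐] Conversely, if n ≡ 3 (mod 4) and n ≡ 4 (mod 7), then by the Chinese remainder theorem n ≡ 11 (mod 28). This is exactly n ≡ 11 (mod 28).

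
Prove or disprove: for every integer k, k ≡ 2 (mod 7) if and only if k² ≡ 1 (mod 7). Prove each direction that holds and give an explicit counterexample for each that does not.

Both directions fail.

(→) This fails: take k = 2. Then 2 ≡ 2 (mod 7), but 2² = 4 ≡ 4 (mod 7), not 1.

(←) This fails: take k = 1. Then 1² = 1 ≡ 1 (mod 7), yet 1 ≡ 1 (mod 7), not 2.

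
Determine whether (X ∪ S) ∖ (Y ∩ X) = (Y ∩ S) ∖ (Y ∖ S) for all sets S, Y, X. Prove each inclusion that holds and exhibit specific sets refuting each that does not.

Neither inclusion holds.

(⟹) This inclusion fails. Take S = {1}, Y = ∅, X = ∅; then 1 ∈ (X ∪ S) ∖ (Y ∩ X) but 1 ∉ (Y ∩ S) ∖ (Y ∖ S).

(⟸) This inclusion fails. Take S = {1}, Y = {1}, X = {1}; then 1 ∈ (Y ∩ S) ∖ (Y ∖ S) but 1 ∉ (X ∪ S) ∖ (Y ∩ X).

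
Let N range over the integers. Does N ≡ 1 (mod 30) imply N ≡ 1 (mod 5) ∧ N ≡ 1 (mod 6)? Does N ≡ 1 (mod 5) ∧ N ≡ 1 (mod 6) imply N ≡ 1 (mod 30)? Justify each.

(→) Suppose N ≡ 1 (mod 30); write N = 30j + 1. Since 5 ∣ 30, reducing mod 5 gives N ≡ 1 (mod 5); since 6 ∣ 30, reducing mod 6 gives N ≡ 1 (mod 6).

(←) Conversely, if N ≡ 1 (mod 5) and N ≡ 1 (mod 6), then by the Chinese remainder theorem N ≡ 1 (mod 30). This is exactly N ≡ 1 (mod 30).

Both directions hold; the statement is true.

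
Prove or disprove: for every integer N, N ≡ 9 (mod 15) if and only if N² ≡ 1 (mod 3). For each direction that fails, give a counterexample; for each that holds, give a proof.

(→) This fails: take N = 9. Then 9 ≡ 9 (mod 15), but 9² = 81 ≡ 0 (mod 3), not 1.

(←) This fails: take N = 1. Then 1² = 1 ≡ 1 (mod 3), yet 1 ≡ 1 (mod 15), not 9.

Both directions fail.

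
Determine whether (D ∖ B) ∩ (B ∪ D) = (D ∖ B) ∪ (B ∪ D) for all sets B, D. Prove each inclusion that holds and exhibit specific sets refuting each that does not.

(⟸) This inclusion fails. Take B = {1}, D = ∅; then 1 ∈ (D ∖ B) ∪ (B ∪ D) but 1 ∉ (D ∖ B) ∩ (B ∪ D).

(⟹) Let x ∈ (D ∖ B) ∩ (B ∪ D). Then x ∈ D and x ∉ B, from which x ∈ (D ∖ B) ∪ (B ∪ D).

(⊆) holds; (⊇) fails.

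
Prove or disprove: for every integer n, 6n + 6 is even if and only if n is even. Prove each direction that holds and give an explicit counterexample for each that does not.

Only the reverse direction holds.

(⟹) This fails: take n = 7. Then 6n + 6 = 48, which is even, yet n = 7 is odd, not even.

(⟸) Suppose n is even. Since 6 is even, 6n is even for every n, so 6n + 6 has the same parity as 6, which is even. Hence 6n + 6 is even.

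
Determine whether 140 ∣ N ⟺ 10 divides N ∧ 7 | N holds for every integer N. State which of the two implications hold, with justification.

Only the forward direction holds.

(→) If 140 ∣ N, write N = 140q. Since 140 = 14·10, N = 10·(14q), so 10 ∣ N; and since 140 = 20·7, N = 7·(20q), so 7 ∣ N.

(←) This fails: take N = 70. Both 10 ∣ 70 and 7 ∣ 70, yet 70 is not a multiple of 140 (since 70 = 0·140 + 70), so 140 ∤ 70.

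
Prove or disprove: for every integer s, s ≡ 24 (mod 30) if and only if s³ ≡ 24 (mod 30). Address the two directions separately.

Forward direction. Suppose s ≡ 24 (mod 30). Write s = 30j + 24. Then (30j + 24)³ = 27000j³ + 64800j² + 51840j + 13824 = 30(900j³ + 2160j² + 1728j + 460) + 24, so s³ ≡ 24 (mod 30).

Converse. Suppose s³ ≡ 24 (mod 30). The only residue r in {0, …, 29} with r³ ≡ 24 (mod 30) is r = 24, so s ≡ 24 (mod 30).

Both implications hold.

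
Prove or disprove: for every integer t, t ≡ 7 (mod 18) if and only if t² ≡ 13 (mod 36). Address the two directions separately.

(⇒) holds; (⇐) fails.

Forward direction. Suppose t ≡ 7 (mod 18). Working modulo 36, t ∈ {7, 25}; for each such r, r² ≡ 13 (mod 36).

Converse. This fails: take t = 11. Then 11² = 121 ≡ 13 (mod 36), yet 11 ≡ 11 (mod 18), not 7.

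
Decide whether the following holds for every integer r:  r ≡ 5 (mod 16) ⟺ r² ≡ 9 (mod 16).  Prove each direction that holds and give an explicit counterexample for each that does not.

Only the forward direction holds.

(⇐) This fails: take r = 3. Then 3² = 9 ≡ 9 (mod 16), yet 3 ≡ 3 (mod 16), not 5.

(⇒) Suppose r ≡ 5 (mod 16). Write r = 16j + 5. Then (16j + 5)² = 256j² + 160j + 25 = 16(16j² + 10j + 1) + 9, so r² ≡ 9 (mod 16).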